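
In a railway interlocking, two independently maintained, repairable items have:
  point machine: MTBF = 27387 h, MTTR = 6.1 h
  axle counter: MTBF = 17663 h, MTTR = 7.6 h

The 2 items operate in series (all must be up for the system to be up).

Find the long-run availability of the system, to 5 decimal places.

0.99935

A(point machine) = MTBF/(MTBF+MTTR) = 27387/(27387+6.1) = 0.999777
A(axle counter) = MTBF/(MTBF+MTTR) = 17663/(17663+7.6) = 0.999570
Series availability: 0.999777 × 0.999570 = 0.99935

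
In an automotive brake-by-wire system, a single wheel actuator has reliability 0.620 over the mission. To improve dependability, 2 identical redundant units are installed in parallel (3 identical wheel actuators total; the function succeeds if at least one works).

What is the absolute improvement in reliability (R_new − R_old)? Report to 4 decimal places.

0.3251

R_before = 0.620
R_after = 1 − (1 − 0.620)^3 = 0.9451
ΔR = 0.9451 − 0.620 = 0.3251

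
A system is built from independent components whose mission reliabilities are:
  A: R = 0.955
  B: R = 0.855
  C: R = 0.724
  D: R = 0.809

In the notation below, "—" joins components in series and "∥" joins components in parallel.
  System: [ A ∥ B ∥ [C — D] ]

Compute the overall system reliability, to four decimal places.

0.9973

Series (C and D): 0.724000 × 0.809000 = 0.585716
Parallel (A, B, and [0.585716]): 1 − (1 − 0.955000)(1 − 0.855000)(1 − 0.585716) = 0.9973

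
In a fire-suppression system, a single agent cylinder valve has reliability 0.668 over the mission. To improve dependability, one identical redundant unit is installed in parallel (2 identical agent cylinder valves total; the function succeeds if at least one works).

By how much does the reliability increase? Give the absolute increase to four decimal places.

R_before = 0.668
R_after = 1 − (1 − 0.668)^2 = 0.8898
ΔR = 0.8898 − 0.668 = 0.2218

0.2218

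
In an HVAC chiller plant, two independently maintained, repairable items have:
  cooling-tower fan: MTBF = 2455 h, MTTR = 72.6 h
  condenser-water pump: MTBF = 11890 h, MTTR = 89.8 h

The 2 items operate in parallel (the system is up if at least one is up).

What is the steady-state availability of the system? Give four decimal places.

0.9998

A(cooling-tower fan) = MTBF/(MTBF+MTTR) = 2455/(2455+72.6) = 0.971277
A(condenser-water pump) = MTBF/(MTBF+MTTR) = 11890/(11890+89.8) = 0.992504
Parallel availability: 1 − (1 − 0.971277)(1 − 0.992504) = 0.9998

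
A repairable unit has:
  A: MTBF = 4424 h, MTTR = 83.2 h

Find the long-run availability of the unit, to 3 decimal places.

0.982

A(A) = MTBF/(MTBF+MTTR) = 4424/(4424+83.2) = 0.982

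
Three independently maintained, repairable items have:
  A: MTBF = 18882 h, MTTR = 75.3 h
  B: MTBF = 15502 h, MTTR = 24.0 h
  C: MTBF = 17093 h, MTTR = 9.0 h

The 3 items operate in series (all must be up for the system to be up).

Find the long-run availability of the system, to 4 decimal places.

0.9940

A(A) = MTBF/(MTBF+MTTR) = 18882/(18882+75.3) = 0.996028
A(B) = MTBF/(MTBF+MTTR) = 15502/(15502+24.0) = 0.998454
A(C) = MTBF/(MTBF+MTTR) = 17093/(17093+9.0) = 0.999474
Series availability: 0.996028 × 0.998454 × 0.999474 = 0.9940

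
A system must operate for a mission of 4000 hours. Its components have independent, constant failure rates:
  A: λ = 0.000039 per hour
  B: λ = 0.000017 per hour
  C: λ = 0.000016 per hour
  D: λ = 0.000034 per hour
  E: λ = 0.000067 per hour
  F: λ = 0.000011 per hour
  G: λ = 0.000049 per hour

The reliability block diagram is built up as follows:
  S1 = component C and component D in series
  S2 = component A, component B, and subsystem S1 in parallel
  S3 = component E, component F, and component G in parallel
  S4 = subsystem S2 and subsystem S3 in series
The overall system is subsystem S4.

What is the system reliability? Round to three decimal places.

R(A) = exp(−0.000039 × 4000) = 0.85556
R(B) = exp(−0.000017 × 4000) = 0.93426
R(C) = exp(−0.000016 × 4000) = 0.93800
R(D) = exp(−0.000034 × 4000) = 0.87284
R(E) = exp(−0.000067 × 4000) = 0.76491
R(F) = exp(−0.000011 × 4000) = 0.95695
R(G) = exp(−0.000049 × 4000) = 0.82201
Series (C and D): 0.93800 × 0.87284 = 0.81872
Parallel (A, B, and [0.81872]): 1 − (1 − 0.85556)(1 − 0.93426)(1 − 0.81872) = 0.99828
Parallel (E, F, and G): 1 − (1 − 0.76491)(1 − 0.95695)(1 − 0.82201) = 0.99820
Series ([0.99828] and [0.99820]): 0.99828 × 0.99820 = 0.996

0.996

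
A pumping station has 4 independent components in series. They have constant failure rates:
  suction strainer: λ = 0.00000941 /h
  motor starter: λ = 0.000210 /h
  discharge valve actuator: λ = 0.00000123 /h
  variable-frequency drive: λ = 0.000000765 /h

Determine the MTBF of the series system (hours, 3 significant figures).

4520

Series of exponential components: λ_sys = Σ λ_i
λ_sys = 0.00000941 + 0.000210 + 0.00000123 + 0.000000765 = 2.2141e-04 /h
MTBF = 1 / λ_sys = 4520 h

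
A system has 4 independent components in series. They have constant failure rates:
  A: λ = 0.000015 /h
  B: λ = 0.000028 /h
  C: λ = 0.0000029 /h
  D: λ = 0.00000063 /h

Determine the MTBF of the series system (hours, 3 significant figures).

Series of exponential components: λ_sys = Σ λ_i
λ_sys = 0.000015 + 0.000028 + 0.0000029 + 0.00000063 = 4.6530e-05 /h
MTBF = 1 / λ_sys = 21500 h

21500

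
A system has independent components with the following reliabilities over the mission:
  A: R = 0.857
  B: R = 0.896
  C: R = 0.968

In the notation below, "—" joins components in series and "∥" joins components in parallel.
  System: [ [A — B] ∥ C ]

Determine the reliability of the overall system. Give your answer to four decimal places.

0.9926

Series (A and B): 0.857000 × 0.896000 = 0.767872
Parallel ([0.767872] and C): 1 − (1 − 0.767872)(1 − 0.968000) = 0.9926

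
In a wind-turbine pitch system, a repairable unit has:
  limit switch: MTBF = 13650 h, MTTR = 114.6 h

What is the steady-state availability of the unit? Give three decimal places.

A(limit switch) = MTBF/(MTBF+MTTR) = 13650/(13650+114.6) = 0.992

0.992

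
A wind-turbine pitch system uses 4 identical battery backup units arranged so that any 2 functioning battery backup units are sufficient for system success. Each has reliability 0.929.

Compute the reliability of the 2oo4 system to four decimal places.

R = Σ_{i=2}^{4} C(4,i) p^i (1−p)^{4−i} with p = 0.929
C(4,2)·0.929^2·0.071^2 = 0.026104
C(4,3)·0.929^3·0.071^1 = 0.227701
C(4,4)·0.929^4·0.071^0 = 0.744840
Sum = 0.9986

0.9986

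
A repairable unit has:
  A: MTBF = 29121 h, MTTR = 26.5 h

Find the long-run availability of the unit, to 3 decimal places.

A(A) = MTBF/(MTBF+MTTR) = 29121/(29121+26.5) = 0.999

0.999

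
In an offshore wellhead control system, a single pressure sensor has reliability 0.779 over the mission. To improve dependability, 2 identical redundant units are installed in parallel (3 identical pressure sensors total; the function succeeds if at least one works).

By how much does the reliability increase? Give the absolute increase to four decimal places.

R_before = 0.779
R_after = 1 − (1 − 0.779)^3 = 0.9892
ΔR = 0.9892 − 0.779 = 0.2102

0.2102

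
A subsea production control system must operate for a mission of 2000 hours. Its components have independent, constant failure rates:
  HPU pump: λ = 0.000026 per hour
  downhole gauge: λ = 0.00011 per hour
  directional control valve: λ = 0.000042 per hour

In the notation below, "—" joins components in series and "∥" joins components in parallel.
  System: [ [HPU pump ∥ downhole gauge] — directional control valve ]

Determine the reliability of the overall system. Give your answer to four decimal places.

R(HPU pump) = exp(−0.000026 × 2000) = 0.949329
R(downhole gauge) = exp(−0.00011 × 2000) = 0.802519
R(directional control valve) = exp(−0.000042 × 2000) = 0.919431
Parallel (HPU pump and downhole gauge): 1 − (1 − 0.949329)(1 − 0.802519) = 0.989993
Series ([0.989993] and directional control valve): 0.989993 × 0.919431 = 0.9102

0.9102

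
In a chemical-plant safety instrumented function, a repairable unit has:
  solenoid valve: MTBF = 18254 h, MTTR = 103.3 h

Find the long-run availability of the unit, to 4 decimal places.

A(solenoid valve) = MTBF/(MTBF+MTTR) = 18254/(18254+103.3) = 0.9944

0.9944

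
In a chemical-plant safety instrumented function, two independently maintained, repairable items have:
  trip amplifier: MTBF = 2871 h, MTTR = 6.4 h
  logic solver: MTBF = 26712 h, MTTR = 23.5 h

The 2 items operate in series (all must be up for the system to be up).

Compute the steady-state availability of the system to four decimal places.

0.9969

A(trip amplifier) = MTBF/(MTBF+MTTR) = 2871/(2871+6.4) = 0.997776
A(logic solver) = MTBF/(MTBF+MTTR) = 26712/(26712+23.5) = 0.999121
Series availability: 0.997776 × 0.999121 = 0.9969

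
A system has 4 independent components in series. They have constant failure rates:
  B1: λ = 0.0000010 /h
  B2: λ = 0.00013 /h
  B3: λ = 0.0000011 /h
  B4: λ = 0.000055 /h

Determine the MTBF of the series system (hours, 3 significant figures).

5340

Series of exponential components: λ_sys = Σ λ_i
λ_sys = 0.0000010 + 0.00013 + 0.0000011 + 0.000055 = 1.8710e-04 /h
MTBF = 1 / λ_sys = 5340 h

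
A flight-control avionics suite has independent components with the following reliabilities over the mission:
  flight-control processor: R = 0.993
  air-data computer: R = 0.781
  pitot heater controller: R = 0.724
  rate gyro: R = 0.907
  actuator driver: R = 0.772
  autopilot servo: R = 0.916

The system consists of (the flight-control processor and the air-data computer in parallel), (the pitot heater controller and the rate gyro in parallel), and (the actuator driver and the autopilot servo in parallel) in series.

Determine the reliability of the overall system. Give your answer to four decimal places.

Parallel (flight-control processor and air-data computer): 1 − (1 − 0.993000)(1 − 0.781000) = 0.998467
Parallel (pitot heater controller and rate gyro): 1 − (1 − 0.724000)(1 − 0.907000) = 0.974332
Parallel (actuator driver and autopilot servo): 1 − (1 − 0.772000)(1 − 0.916000) = 0.980848
Series ([0.998467], [0.974332], and [0.980848]): 0.998467 × 0.974332 × 0.980848 = 0.9542

0.9542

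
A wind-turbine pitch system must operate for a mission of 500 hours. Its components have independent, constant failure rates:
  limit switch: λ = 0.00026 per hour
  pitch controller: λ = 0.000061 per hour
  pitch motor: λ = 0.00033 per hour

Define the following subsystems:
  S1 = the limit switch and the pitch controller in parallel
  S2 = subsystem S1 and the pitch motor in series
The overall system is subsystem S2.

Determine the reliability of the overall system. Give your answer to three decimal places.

R(limit switch) = exp(−0.00026 × 500) = 0.87810
R(pitch controller) = exp(−0.000061 × 500) = 0.96996
R(pitch motor) = exp(−0.00033 × 500) = 0.84789
Parallel (limit switch and pitch controller): 1 − (1 − 0.87810)(1 − 0.96996) = 0.99634
Series ([0.99634] and pitch motor): 0.99634 × 0.84789 = 0.845

0.845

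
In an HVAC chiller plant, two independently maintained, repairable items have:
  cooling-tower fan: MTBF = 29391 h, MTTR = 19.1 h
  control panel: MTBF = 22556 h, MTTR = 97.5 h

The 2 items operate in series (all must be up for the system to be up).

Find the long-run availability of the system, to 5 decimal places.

0.99505

A(cooling-tower fan) = MTBF/(MTBF+MTTR) = 29391/(29391+19.1) = 0.999351
A(control panel) = MTBF/(MTBF+MTTR) = 22556/(22556+97.5) = 0.995696
Series availability: 0.999351 × 0.995696 = 0.99505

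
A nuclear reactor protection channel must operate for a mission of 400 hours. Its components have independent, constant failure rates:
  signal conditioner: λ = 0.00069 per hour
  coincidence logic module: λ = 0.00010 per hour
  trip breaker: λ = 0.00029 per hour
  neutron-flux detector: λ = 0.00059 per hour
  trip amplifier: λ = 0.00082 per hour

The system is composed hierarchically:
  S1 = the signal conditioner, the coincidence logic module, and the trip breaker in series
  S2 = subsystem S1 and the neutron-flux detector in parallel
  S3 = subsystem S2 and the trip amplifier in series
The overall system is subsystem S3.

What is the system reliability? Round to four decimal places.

0.6672

R(signal conditioner) = exp(−0.00069 × 400) = 0.758813
R(coincidence logic module) = exp(−0.00010 × 400) = 0.960789
R(trip breaker) = exp(−0.00029 × 400) = 0.890475
R(neutron-flux detector) = exp(−0.00059 × 400) = 0.789781
R(trip amplifier) = exp(−0.00082 × 400) = 0.720363
Series (signal conditioner, coincidence logic module, and trip breaker): 0.758813 × 0.960789 × 0.890475 = 0.649209
Parallel ([0.649209] and neutron-flux detector): 1 − (1 − 0.649209)(1 − 0.789781) = 0.926257
Series ([0.926257] and trip amplifier): 0.926257 × 0.720363 = 0.6672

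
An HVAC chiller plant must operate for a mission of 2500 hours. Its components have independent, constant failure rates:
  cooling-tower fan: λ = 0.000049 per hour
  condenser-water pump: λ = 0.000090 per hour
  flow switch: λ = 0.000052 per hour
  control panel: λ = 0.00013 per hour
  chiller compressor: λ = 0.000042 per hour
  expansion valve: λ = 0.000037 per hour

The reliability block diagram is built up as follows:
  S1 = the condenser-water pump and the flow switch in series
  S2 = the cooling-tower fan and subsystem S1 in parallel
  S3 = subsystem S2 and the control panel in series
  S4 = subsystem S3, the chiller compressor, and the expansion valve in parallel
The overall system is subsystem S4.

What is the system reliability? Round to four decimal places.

R(cooling-tower fan) = exp(−0.000049 × 2500) = 0.884706
R(condenser-water pump) = exp(−0.000090 × 2500) = 0.798516
R(flow switch) = exp(−0.000052 × 2500) = 0.878095
R(control panel) = exp(−0.00013 × 2500) = 0.722527
R(chiller compressor) = exp(−0.000042 × 2500) = 0.900325
R(expansion valve) = exp(−0.000037 × 2500) = 0.911649
Series (condenser-water pump and flow switch): 0.798516 × 0.878095 = 0.701173
Parallel (cooling-tower fan and [0.701173]): 1 − (1 − 0.884706)(1 − 0.701173) = 0.965547
Series ([0.965547] and control panel): 0.965547 × 0.722527 = 0.697634
Parallel ([0.697634], chiller compressor, and expansion valve): 1 − (1 − 0.697634)(1 − 0.900325)(1 − 0.911649) = 0.9973

0.9973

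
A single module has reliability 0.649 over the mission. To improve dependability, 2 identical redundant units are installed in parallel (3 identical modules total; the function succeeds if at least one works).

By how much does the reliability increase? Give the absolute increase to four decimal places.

R_before = 0.649
R_after = 1 − (1 − 0.649)^3 = 0.9568
ΔR = 0.9568 − 0.649 = 0.3078

0.3078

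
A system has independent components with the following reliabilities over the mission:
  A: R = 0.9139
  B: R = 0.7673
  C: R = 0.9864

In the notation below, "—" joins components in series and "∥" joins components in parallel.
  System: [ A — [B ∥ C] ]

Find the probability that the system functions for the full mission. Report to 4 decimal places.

0.9110

Parallel (B and C): 1 − (1 − 0.767300)(1 − 0.986400) = 0.996835
Series (A and [0.996835]): 0.913900 × 0.996835 = 0.9110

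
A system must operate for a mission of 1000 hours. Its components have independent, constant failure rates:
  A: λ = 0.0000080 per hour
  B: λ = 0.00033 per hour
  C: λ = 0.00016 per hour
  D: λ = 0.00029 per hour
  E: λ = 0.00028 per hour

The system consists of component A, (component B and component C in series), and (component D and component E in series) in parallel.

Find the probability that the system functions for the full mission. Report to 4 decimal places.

R(A) = exp(−0.0000080 × 1000) = 0.992032
R(B) = exp(−0.00033 × 1000) = 0.718924
R(C) = exp(−0.00016 × 1000) = 0.852144
R(D) = exp(−0.00029 × 1000) = 0.748264
R(E) = exp(−0.00028 × 1000) = 0.755784
Series (B and C): 0.718924 × 0.852144 = 0.612627
Series (D and E): 0.748264 × 0.755784 = 0.565526
Parallel (A, [0.612627], and [0.565526]): 1 − (1 − 0.992032)(1 − 0.612627)(1 − 0.565526) = 0.9987

0.9987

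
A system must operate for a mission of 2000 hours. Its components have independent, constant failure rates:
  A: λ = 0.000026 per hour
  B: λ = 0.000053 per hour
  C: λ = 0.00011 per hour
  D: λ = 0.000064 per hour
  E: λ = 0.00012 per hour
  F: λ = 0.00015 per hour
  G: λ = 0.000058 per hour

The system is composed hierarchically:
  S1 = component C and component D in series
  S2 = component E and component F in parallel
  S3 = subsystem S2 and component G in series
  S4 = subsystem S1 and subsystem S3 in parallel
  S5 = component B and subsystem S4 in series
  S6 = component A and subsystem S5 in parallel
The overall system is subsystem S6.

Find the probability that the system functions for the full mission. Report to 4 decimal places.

R(A) = exp(−0.000026 × 2000) = 0.949329
R(B) = exp(−0.000053 × 2000) = 0.899425
R(C) = exp(−0.00011 × 2000) = 0.802519
R(D) = exp(−0.000064 × 2000) = 0.879853
R(E) = exp(−0.00012 × 2000) = 0.786628
R(F) = exp(−0.00015 × 2000) = 0.740818
R(G) = exp(−0.000058 × 2000) = 0.890475
Series (C and D): 0.802519 × 0.879853 = 0.706099
Parallel (E and F): 1 − (1 − 0.786628)(1 − 0.740818) = 0.944698
Series ([0.944698] and G): 0.944698 × 0.890475 = 0.841230
Parallel ([0.706099] and [0.841230]): 1 − (1 − 0.706099)(1 − 0.841230) = 0.953337
Series (B and [0.953337]): 0.899425 × 0.953337 = 0.857455
Parallel (A and [0.857455]): 1 − (1 − 0.949329)(1 − 0.857455) = 0.9928

0.9928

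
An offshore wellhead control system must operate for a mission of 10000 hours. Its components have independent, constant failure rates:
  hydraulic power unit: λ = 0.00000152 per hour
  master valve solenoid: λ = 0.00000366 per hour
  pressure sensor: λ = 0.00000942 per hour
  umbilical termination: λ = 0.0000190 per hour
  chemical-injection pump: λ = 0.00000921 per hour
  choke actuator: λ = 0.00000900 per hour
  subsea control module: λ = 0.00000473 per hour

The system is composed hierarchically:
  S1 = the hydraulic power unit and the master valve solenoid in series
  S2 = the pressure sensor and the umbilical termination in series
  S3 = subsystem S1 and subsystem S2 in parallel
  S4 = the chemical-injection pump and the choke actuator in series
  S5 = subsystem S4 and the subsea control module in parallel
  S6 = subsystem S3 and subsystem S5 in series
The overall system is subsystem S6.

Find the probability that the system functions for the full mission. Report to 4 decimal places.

R(hydraulic power unit) = exp(−0.00000152 × 10000) = 0.984915
R(master valve solenoid) = exp(−0.00000366 × 10000) = 0.964062
R(pressure sensor) = exp(−0.00000942 × 10000) = 0.910101
R(umbilical termination) = exp(−0.0000190 × 10000) = 0.826959
R(chemical-injection pump) = exp(−0.00000921 × 10000) = 0.912014
R(choke actuator) = exp(−0.00000900 × 10000) = 0.913931
R(subsea control module) = exp(−0.00000473 × 10000) = 0.953801
Series (hydraulic power unit and master valve solenoid): 0.984915 × 0.964062 = 0.949519
Series (pressure sensor and umbilical termination): 0.910101 × 0.826959 = 0.752616
Parallel ([0.949519] and [0.752616]): 1 − (1 − 0.949519)(1 − 0.752616) = 0.987512
Series (chemical-injection pump and choke actuator): 0.912014 × 0.913931 = 0.833518
Parallel ([0.833518] and subsea control module): 1 − (1 − 0.833518)(1 − 0.953801) = 0.992309
Series ([0.987512] and [0.992309]): 0.987512 × 0.992309 = 0.9799

0.9799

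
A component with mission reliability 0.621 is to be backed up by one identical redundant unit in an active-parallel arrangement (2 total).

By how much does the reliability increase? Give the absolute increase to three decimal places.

0.235

R_before = 0.621
R_after = 1 − (1 − 0.621)^2 = 0.856
ΔR = 0.856 − 0.621 = 0.235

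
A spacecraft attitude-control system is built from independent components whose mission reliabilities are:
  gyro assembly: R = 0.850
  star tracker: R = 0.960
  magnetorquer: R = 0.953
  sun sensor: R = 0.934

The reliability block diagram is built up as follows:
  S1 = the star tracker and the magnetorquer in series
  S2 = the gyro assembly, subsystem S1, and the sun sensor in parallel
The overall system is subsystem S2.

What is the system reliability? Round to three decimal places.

0.999

Series (star tracker and magnetorquer): 0.96000 × 0.95300 = 0.91488
Parallel (gyro assembly, [0.91488], and sun sensor): 1 − (1 − 0.85000)(1 − 0.91488)(1 − 0.93400) = 0.999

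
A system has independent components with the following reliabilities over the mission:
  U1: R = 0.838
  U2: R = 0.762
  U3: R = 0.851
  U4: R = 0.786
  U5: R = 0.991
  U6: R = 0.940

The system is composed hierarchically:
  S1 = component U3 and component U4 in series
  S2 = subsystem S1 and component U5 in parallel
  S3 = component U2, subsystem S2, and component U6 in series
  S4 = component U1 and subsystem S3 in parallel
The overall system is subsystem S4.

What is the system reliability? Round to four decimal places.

Series (U3 and U4): 0.851000 × 0.786000 = 0.668886
Parallel ([0.668886] and U5): 1 − (1 − 0.668886)(1 − 0.991000) = 0.997020
Series (U2, [0.997020], and U6): 0.762000 × 0.997020 × 0.940000 = 0.714145
Parallel (U1 and [0.714145]): 1 − (1 − 0.838000)(1 − 0.714145) = 0.9537

0.9537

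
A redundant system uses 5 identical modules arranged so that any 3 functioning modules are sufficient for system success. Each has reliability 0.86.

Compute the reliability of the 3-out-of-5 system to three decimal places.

0.978

R = Σ_{i=3}^{5} C(5,i) p^i (1−p)^{5−i} with p = 0.86
C(5,3)·0.86^3·0.14^2 = 0.12467
C(5,4)·0.86^4·0.14^1 = 0.38291
C(5,5)·0.86^5·0.14^0 = 0.47043
Sum = 0.978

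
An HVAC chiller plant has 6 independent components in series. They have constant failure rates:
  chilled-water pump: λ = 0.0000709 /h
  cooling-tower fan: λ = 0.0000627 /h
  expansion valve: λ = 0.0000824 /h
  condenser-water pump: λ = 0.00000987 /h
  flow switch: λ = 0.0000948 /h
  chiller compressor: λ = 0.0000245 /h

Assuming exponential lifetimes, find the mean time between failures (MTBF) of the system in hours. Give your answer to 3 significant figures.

Series of exponential components: λ_sys = Σ λ_i
λ_sys = 0.0000709 + 0.0000627 + 0.0000824 + 0.00000987 + 0.0000948 + 0.0000245 = 3.4517e-04 /h
MTBF = 1 / λ_sys = 2900 h

2900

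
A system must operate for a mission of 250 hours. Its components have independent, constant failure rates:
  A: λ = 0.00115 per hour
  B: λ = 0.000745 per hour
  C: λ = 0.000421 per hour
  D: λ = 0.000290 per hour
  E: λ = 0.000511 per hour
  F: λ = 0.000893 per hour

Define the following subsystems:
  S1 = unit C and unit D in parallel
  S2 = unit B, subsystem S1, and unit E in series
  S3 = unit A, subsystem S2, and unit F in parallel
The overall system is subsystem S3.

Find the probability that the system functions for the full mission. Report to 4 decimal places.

R(A) = exp(−0.00115 × 250) = 0.750137
R(B) = exp(−0.000745 × 250) = 0.830066
R(C) = exp(−0.000421 × 250) = 0.900099
R(D) = exp(−0.000290 × 250) = 0.930066
R(E) = exp(−0.000511 × 250) = 0.880073
R(F) = exp(−0.000893 × 250) = 0.799915
Parallel (C and D): 1 − (1 − 0.900099)(1 − 0.930066) = 0.993014
Series (B, [0.993014], and E): 0.830066 × 0.993014 × 0.880073 = 0.725415
Parallel (A, [0.725415], and F): 1 − (1 − 0.750137)(1 − 0.725415)(1 − 0.799915) = 0.9863

0.9863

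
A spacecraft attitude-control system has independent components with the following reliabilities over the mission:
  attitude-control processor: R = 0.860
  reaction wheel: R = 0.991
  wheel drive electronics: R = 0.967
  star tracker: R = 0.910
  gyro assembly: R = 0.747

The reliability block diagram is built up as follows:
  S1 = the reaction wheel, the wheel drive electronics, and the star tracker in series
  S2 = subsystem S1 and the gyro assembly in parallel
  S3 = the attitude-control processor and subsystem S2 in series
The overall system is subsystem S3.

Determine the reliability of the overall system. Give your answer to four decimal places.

Series (reaction wheel, wheel drive electronics, and star tracker): 0.991000 × 0.967000 × 0.910000 = 0.872050
Parallel ([0.872050] and gyro assembly): 1 − (1 − 0.872050)(1 − 0.747000) = 0.967629
Series (attitude-control processor and [0.967629]): 0.860000 × 0.967629 = 0.8322

0.8322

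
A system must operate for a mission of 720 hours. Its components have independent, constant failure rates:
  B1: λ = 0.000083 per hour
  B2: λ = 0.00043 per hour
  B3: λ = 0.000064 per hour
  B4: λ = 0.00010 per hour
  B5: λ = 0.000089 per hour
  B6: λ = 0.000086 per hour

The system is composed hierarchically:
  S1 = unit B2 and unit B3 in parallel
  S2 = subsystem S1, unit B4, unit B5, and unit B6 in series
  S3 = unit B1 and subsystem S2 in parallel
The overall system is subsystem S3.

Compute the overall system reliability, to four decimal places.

0.9890

R(B1) = exp(−0.000083 × 720) = 0.941991
R(B2) = exp(−0.00043 × 720) = 0.733740
R(B3) = exp(−0.000064 × 720) = 0.954966
R(B4) = exp(−0.00010 × 720) = 0.930531
R(B5) = exp(−0.000089 × 720) = 0.937930
R(B6) = exp(−0.000086 × 720) = 0.939958
Parallel (B2 and B3): 1 − (1 − 0.733740)(1 − 0.954966) = 0.988009
Series ([0.988009], B4, B5, and B6): 0.988009 × 0.930531 × 0.937930 × 0.939958 = 0.810533
Parallel (B1 and [0.810533]): 1 − (1 − 0.941991)(1 − 0.810533) = 0.9890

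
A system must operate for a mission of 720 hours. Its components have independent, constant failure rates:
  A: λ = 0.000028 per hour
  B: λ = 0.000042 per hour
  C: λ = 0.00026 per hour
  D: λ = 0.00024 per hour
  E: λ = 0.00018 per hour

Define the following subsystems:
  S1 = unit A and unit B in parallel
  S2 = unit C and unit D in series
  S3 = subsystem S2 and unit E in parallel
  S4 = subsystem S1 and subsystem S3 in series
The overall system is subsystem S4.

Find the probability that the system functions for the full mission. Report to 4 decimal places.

R(A) = exp(−0.000028 × 720) = 0.980042
R(B) = exp(−0.000042 × 720) = 0.970213
R(C) = exp(−0.00026 × 720) = 0.829278
R(D) = exp(−0.00024 × 720) = 0.841306
R(E) = exp(−0.00018 × 720) = 0.878447
Parallel (A and B): 1 − (1 − 0.980042)(1 − 0.970213) = 0.999406
Series (C and D): 0.829278 × 0.841306 = 0.697677
Parallel ([0.697677] and E): 1 − (1 − 0.697677)(1 − 0.878447) = 0.963252
Series ([0.999406] and [0.963252]): 0.999406 × 0.963252 = 0.9627

0.9627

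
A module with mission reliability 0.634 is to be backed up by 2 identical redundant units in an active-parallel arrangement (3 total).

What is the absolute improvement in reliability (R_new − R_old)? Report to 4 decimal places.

R_before = 0.634
R_after = 1 − (1 − 0.634)^3 = 0.9510
ΔR = 0.9510 − 0.634 = 0.3170

0.3170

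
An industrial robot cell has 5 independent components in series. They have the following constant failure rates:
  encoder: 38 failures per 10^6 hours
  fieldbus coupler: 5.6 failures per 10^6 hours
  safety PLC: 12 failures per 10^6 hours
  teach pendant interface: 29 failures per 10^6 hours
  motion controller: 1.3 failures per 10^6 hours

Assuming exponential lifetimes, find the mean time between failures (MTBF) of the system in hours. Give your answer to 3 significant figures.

11600

Series of exponential components: λ_sys = Σ λ_i
λ_sys = 0.000038 + 0.0000056 + 0.000012 + 0.000029 + 0.0000013 = 8.5900e-05 /h
MTBF = 1 / λ_sys = 11600 h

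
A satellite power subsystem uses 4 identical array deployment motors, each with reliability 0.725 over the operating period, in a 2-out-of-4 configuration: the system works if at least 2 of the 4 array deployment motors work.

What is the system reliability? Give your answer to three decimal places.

R = Σ_{i=2}^{4} C(4,i) p^i (1−p)^{4−i} with p = 0.725
C(4,2)·0.725^2·0.275^2 = 0.23850
C(4,3)·0.725^3·0.275^1 = 0.41919
C(4,4)·0.725^4·0.275^0 = 0.27628
Sum = 0.934

0.934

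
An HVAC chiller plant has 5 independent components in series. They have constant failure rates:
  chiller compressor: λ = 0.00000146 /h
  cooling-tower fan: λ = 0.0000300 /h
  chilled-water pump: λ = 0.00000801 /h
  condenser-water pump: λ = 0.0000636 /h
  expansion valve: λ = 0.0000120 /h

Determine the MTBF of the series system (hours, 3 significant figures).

Series of exponential components: λ_sys = Σ λ_i
λ_sys = 0.00000146 + 0.0000300 + 0.00000801 + 0.0000636 + 0.0000120 = 1.1507e-04 /h
MTBF = 1 / λ_sys = 8690 h

8690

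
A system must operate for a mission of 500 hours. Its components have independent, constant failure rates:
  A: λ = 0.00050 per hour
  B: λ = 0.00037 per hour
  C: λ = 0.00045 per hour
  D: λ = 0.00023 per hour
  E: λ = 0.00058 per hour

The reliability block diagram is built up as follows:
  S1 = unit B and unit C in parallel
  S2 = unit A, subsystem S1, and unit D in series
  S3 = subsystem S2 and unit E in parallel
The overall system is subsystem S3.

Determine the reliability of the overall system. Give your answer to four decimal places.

R(A) = exp(−0.00050 × 500) = 0.778801
R(B) = exp(−0.00037 × 500) = 0.831104
R(C) = exp(−0.00045 × 500) = 0.798516
R(D) = exp(−0.00023 × 500) = 0.891366
R(E) = exp(−0.00058 × 500) = 0.748264
Parallel (B and C): 1 − (1 − 0.831104)(1 − 0.798516) = 0.965970
Series (A, [0.965970], and D): 0.778801 × 0.965970 × 0.891366 = 0.670573
Parallel ([0.670573] and E): 1 − (1 − 0.670573)(1 − 0.748264) = 0.9171

0.9171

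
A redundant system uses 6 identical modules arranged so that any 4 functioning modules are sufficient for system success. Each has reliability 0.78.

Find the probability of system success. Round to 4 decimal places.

R = Σ_{i=4}^{6} C(6,i) p^i (1−p)^{6−i} with p = 0.78
C(6,4)·0.78^4·0.22^2 = 0.268729
C(6,5)·0.78^5·0.22^1 = 0.381107
C(6,6)·0.78^6·0.22^0 = 0.225200
Sum = 0.8750

0.8750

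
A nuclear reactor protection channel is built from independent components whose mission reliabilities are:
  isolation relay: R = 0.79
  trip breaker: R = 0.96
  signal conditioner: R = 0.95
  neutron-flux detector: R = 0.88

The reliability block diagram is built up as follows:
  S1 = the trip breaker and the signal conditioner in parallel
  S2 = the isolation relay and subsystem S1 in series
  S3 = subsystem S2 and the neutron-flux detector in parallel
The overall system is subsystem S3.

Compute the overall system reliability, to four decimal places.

Parallel (trip breaker and signal conditioner): 1 − (1 − 0.960000)(1 − 0.950000) = 0.998000
Series (isolation relay and [0.998000]): 0.790000 × 0.998000 = 0.788420
Parallel ([0.788420] and neutron-flux detector): 1 − (1 − 0.788420)(1 − 0.880000) = 0.9746

0.9746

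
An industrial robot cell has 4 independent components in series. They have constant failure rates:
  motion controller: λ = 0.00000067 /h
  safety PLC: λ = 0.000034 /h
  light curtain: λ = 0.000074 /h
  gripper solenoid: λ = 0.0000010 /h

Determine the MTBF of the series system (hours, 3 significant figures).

9120

Series of exponential components: λ_sys = Σ λ_i
λ_sys = 0.00000067 + 0.000034 + 0.000074 + 0.0000010 = 1.0967e-04 /h
MTBF = 1 / λ_sys = 9120 h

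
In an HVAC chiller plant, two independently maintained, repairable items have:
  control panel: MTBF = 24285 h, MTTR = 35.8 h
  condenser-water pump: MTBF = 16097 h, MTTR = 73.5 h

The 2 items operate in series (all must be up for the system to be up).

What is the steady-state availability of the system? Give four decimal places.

A(control panel) = MTBF/(MTBF+MTTR) = 24285/(24285+35.8) = 0.998528
A(condenser-water pump) = MTBF/(MTBF+MTTR) = 16097/(16097+73.5) = 0.995455
Series availability: 0.998528 × 0.995455 = 0.9940

0.9940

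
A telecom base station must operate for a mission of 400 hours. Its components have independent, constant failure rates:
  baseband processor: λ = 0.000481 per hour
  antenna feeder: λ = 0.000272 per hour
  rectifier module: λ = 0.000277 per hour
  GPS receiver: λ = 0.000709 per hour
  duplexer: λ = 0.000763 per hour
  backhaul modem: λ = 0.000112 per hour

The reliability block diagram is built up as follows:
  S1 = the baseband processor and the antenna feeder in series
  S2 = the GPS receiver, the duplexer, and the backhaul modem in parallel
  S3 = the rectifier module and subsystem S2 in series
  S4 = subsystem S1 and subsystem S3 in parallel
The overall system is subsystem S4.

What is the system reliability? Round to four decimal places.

0.9721

R(baseband processor) = exp(−0.000481 × 400) = 0.824977
R(antenna feeder) = exp(−0.000272 × 400) = 0.896910
R(rectifier module) = exp(−0.000277 × 400) = 0.895118
R(GPS receiver) = exp(−0.000709 × 400) = 0.753068
R(duplexer) = exp(−0.000763 × 400) = 0.736976
R(backhaul modem) = exp(−0.000112 × 400) = 0.956189
Series (baseband processor and antenna feeder): 0.824977 × 0.896910 = 0.739930
Parallel (GPS receiver, duplexer, and backhaul modem): 1 − (1 − 0.753068)(1 − 0.736976)(1 − 0.956189) = 0.997155
Series (rectifier module and [0.997155]): 0.895118 × 0.997155 = 0.892571
Parallel ([0.739930] and [0.892571]): 1 − (1 − 0.739930)(1 − 0.892571) = 0.9721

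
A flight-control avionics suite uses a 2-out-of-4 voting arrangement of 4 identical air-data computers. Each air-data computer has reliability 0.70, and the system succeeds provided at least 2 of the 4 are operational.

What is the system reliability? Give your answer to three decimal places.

R = Σ_{i=2}^{4} C(4,i) p^i (1−p)^{4−i} with p = 0.70
C(4,2)·0.70^2·0.30^2 = 0.26460
C(4,3)·0.70^3·0.30^1 = 0.41160
C(4,4)·0.70^4·0.30^0 = 0.24010
Sum = 0.916

0.916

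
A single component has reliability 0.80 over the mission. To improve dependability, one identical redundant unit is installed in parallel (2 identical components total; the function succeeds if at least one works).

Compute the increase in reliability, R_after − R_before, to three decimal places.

R_before = 0.80
R_after = 1 − (1 − 0.80)^2 = 0.960
ΔR = 0.960 − 0.80 = 0.160

0.160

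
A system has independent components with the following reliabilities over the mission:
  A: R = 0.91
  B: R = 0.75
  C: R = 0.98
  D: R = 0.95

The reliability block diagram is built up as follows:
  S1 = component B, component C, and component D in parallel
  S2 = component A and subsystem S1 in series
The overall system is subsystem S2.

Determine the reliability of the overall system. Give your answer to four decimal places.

0.9098

Parallel (B, C, and D): 1 − (1 − 0.750000)(1 − 0.980000)(1 − 0.950000) = 0.999750
Series (A and [0.999750]): 0.910000 × 0.999750 = 0.9098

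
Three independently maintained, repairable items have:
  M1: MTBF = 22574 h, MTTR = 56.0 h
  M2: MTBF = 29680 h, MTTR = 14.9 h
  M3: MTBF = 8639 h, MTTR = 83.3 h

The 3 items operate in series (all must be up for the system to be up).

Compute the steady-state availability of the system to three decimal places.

0.988

A(M1) = MTBF/(MTBF+MTTR) = 22574/(22574+56.0) = 0.997525
A(M2) = MTBF/(MTBF+MTTR) = 29680/(29680+14.9) = 0.999498
A(M3) = MTBF/(MTBF+MTTR) = 8639/(8639+83.3) = 0.990450
Series availability: 0.997525 × 0.999498 × 0.990450 = 0.988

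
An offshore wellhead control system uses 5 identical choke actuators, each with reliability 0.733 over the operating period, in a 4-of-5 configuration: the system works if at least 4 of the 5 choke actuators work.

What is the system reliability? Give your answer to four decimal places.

0.5970

R = Σ_{i=4}^{5} C(5,i) p^i (1−p)^{5−i} with p = 0.733
C(5,4)·0.733^4·0.267^1 = 0.385387
C(5,5)·0.733^5·0.267^0 = 0.211602
Sum = 0.5970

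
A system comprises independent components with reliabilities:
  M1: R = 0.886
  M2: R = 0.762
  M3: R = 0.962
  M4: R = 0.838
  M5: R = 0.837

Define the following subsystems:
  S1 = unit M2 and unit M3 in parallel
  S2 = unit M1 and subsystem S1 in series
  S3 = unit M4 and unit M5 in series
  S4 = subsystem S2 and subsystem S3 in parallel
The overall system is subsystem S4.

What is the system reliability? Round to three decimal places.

0.964

Parallel (M2 and M3): 1 − (1 − 0.76200)(1 − 0.96200) = 0.99096
Series (M1 and [0.99096]): 0.88600 × 0.99096 = 0.87799
Series (M4 and M5): 0.83800 × 0.83700 = 0.70141
Parallel ([0.87799] and [0.70141]): 1 − (1 − 0.87799)(1 − 0.70141) = 0.964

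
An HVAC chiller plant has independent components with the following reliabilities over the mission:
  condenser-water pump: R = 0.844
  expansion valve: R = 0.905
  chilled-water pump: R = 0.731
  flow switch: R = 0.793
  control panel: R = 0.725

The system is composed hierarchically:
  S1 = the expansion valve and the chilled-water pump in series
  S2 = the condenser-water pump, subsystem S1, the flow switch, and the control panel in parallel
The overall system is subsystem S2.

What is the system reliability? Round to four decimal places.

Series (expansion valve and chilled-water pump): 0.905000 × 0.731000 = 0.661555
Parallel (condenser-water pump, [0.661555], flow switch, and control panel): 1 − (1 − 0.844000)(1 − 0.661555)(1 − 0.793000)(1 − 0.725000) = 0.9970

0.9970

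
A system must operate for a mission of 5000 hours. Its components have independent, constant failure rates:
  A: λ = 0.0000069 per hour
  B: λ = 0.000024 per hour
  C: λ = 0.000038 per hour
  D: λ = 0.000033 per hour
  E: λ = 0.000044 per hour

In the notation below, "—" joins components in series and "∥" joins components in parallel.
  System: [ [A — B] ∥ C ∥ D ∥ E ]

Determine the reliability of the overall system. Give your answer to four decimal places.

0.9993

R(A) = exp(−0.0000069 × 5000) = 0.966088
R(B) = exp(−0.000024 × 5000) = 0.886920
R(C) = exp(−0.000038 × 5000) = 0.826959
R(D) = exp(−0.000033 × 5000) = 0.847894
R(E) = exp(−0.000044 × 5000) = 0.802519
Series (A and B): 0.966088 × 0.886920 = 0.856843
Parallel ([0.856843], C, D, and E): 1 − (1 − 0.856843)(1 − 0.826959)(1 − 0.847894)(1 − 0.802519) = 0.9993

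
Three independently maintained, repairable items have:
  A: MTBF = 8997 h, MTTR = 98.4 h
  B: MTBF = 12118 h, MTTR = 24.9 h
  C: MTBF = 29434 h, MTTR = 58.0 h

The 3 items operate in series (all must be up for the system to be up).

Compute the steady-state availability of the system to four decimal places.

A(A) = MTBF/(MTBF+MTTR) = 8997/(8997+98.4) = 0.989181
A(B) = MTBF/(MTBF+MTTR) = 12118/(12118+24.9) = 0.997949
A(C) = MTBF/(MTBF+MTTR) = 29434/(29434+58.0) = 0.998033
Series availability: 0.989181 × 0.997949 × 0.998033 = 0.9852

0.9852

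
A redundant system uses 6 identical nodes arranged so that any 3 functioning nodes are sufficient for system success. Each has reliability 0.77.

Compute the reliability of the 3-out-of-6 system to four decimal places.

R = Σ_{i=3}^{6} C(6,i) p^i (1−p)^{6−i} with p = 0.77
C(6,3)·0.77^3·0.23^3 = 0.111093
C(6,4)·0.77^4·0.23^2 = 0.278939
C(6,5)·0.77^5·0.23^1 = 0.373536
C(6,6)·0.77^6·0.23^0 = 0.208422
Sum = 0.9720

0.9720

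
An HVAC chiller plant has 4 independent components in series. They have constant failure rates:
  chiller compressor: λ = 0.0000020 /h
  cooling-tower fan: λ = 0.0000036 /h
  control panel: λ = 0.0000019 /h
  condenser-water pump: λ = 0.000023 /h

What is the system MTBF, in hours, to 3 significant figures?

32800

Series of exponential components: λ_sys = Σ λ_i
λ_sys = 0.0000020 + 0.0000036 + 0.0000019 + 0.000023 = 3.0500e-05 /h
MTBF = 1 / λ_sys = 32800 h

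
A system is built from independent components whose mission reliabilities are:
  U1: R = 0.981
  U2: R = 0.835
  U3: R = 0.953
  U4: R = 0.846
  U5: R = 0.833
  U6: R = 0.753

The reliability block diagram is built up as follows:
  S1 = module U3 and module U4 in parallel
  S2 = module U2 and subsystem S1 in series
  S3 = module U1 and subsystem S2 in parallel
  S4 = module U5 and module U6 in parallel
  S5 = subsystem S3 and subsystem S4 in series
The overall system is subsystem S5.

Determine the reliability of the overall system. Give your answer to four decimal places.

0.9556

Parallel (U3 and U4): 1 − (1 − 0.953000)(1 − 0.846000) = 0.992762
Series (U2 and [0.992762]): 0.835000 × 0.992762 = 0.828956
Parallel (U1 and [0.828956]): 1 − (1 − 0.981000)(1 − 0.828956) = 0.996750
Parallel (U5 and U6): 1 − (1 − 0.833000)(1 − 0.753000) = 0.958751
Series ([0.996750] and [0.958751]): 0.996750 × 0.958751 = 0.9556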